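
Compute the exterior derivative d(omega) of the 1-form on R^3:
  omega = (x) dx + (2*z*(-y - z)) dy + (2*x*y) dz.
d(omega) = (2*y) dx ∧ dz + (2*x + 2*y + 4*z) dy ∧ dz

For a 1-form omega = sum_i f_i dx_i, the exterior derivative is
  d(omega) = sum_{i < j} (∂f_j/∂x_i - ∂f_i/∂x_j) dx_i ∧ dx_j.
  coefficient of dx ∧ dz: ∂f_3/∂x - ∂f_1/∂z = ∂(2*x*y)/∂x - ∂(x)/∂z = 2*y
  coefficient of dy ∧ dz: ∂f_3/∂y - ∂f_2/∂z = ∂(2*x*y)/∂y - ∂(2*z*(-y - z))/∂z = 2*x + 2*y + 4*z
Assembling: d(omega) = (2*y) dx ∧ dz + (2*x + 2*y + 4*z) dy ∧ dz.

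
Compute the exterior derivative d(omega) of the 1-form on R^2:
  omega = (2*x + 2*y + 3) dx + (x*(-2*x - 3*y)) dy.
d(omega) = (-4*x - 3*y - 2) dx ∧ dy

For a 1-form omega = sum_i f_i dx_i, the exterior derivative is
  d(omega) = sum_{i < j} (∂f_j/∂x_i - ∂f_i/∂x_j) dx_i ∧ dx_j.
  coefficient of dx ∧ dy: ∂f_2/∂x - ∂f_1/∂y = ∂(x*(-2*x - 3*y))/∂x - ∂(2*x + 2*y + 3)/∂y = -4*x - 3*y - 2
Assembling: d(omega) = (-4*x - 3*y - 2) dx ∧ dy.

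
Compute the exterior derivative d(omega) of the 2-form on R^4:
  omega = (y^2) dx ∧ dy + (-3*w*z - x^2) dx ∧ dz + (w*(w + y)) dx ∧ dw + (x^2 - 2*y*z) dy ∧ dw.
d(omega) = (-3*z) dx ∧ dz ∧ dw + (-w + 2*x) dx ∧ dy ∧ dw + (2*y) dy ∧ dz ∧ dw

For a 2-form omega = sum_{i<j} g_{ij} dx_i ∧ dx_j, the exterior derivative is
  d(omega) = sum_{i<j} d(g_{ij}) ∧ dx_i ∧ dx_j = sum_{i<j, k} (∂g_{ij}/∂x_k) dx_k ∧ dx_i ∧ dx_j.
Expand each term, using dx_k ∧ dx_i ∧ dx_j = sgn(permutation) dx_{(a)} ∧ dx_{(b)} ∧ dx_{(c)} with (a < b < c) sorted:
  d(-3*w*z - x^2) includes (∂/∂w)(-3*w*z - x^2) dw = (-3*z) dw, which multiplied by dx ∧ dz gives (-3*z) dx ∧ dz ∧ dw
  d(w*(w + y)) includes (∂/∂y)(w*(w + y)) dy = (w) dy, which multiplied by dx ∧ dw gives (-w) dx ∧ dy ∧ dw
  d(x^2 - 2*y*z) includes (∂/∂x)(x^2 - 2*y*z) dx = (2*x) dx, which multiplied by dy ∧ dw gives (2*x) dx ∧ dy ∧ dw
  d(x^2 - 2*y*z) includes (∂/∂z)(x^2 - 2*y*z) dz = (-2*y) dz, which multiplied by dy ∧ dw gives (2*y) dy ∧ dz ∧ dw
Collecting like 3-forms: d(omega) = (-3*z) dx ∧ dz ∧ dw + (-w + 2*x) dx ∧ dy ∧ dw + (2*y) dy ∧ dz ∧ dw.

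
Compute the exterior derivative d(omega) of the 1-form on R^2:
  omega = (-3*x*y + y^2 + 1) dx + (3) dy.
d(omega) = (3*x - 2*y) dx ∧ dy

For a 1-form omega = sum_i f_i dx_i, the exterior derivative is
  d(omega) = sum_{i < j} (∂f_j/∂x_i - ∂f_i/∂x_j) dx_i ∧ dx_j.
  coefficient of dx ∧ dy: ∂f_2/∂x - ∂f_1/∂y = ∂(3)/∂x - ∂(-3*x*y + y^2 + 1)/∂y = 3*x - 2*y
Assembling: d(omega) = (3*x - 2*y) dx ∧ dy.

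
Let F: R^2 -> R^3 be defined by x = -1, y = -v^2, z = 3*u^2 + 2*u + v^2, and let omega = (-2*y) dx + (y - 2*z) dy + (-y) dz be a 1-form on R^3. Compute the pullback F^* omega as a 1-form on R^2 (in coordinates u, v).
F^* omega = (v^2*(6*u + 2)) du + (4*v*(3*u^2 + 2*u + 2*v^2)) dv

Using F^*(f dg) = (f ∘ F) d(g ∘ F), substitute each coordinate x_i by F_i(u, v) in f_i, and replace dx_i by d F_i = (∂F_i/∂u) du + (∂F_i/∂v) dv.
  For the x component: f_1(F) = 2*v^2; d F_1 = (0) du + (0) dv
  For the y component: f_2(F) = -6*u^2 - 4*u - 3*v^2; d F_2 = (0) du + (-2*v) dv
  For the z component: f_3(F) = v^2; d F_3 = (6*u + 2) du + (2*v) dv
Combining and collecting du, dv coefficients:
  coeff of du: v^2*(6*u + 2)
  coeff of dv: 4*v*(3*u^2 + 2*u + 2*v^2)
F^* omega = (v^2*(6*u + 2)) du + (4*v*(3*u^2 + 2*u + 2*v^2)) dv.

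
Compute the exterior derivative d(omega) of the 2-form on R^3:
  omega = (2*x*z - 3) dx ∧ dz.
d(omega) = 0

For a 2-form omega = sum_{i<j} g_{ij} dx_i ∧ dx_j, the exterior derivative is
  d(omega) = sum_{i<j} d(g_{ij}) ∧ dx_i ∧ dx_j = sum_{i<j, k} (∂g_{ij}/∂x_k) dx_k ∧ dx_i ∧ dx_j.
Expand each term, using dx_k ∧ dx_i ∧ dx_j = sgn(permutation) dx_{(a)} ∧ dx_{(b)} ∧ dx_{(c)} with (a < b < c) sorted:

Collecting like 3-forms: d(omega) = 0.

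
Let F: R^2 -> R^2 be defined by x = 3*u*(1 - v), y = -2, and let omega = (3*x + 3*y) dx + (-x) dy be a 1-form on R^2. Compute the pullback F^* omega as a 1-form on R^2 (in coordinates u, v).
F^* omega = (27*u*v^2 - 54*u*v + 27*u + 18*v - 18) du + (9*u*(3*u*v - 3*u + 2)) dv

Using F^*(f dg) = (f ∘ F) d(g ∘ F), substitute each coordinate x_i by F_i(u, v) in f_i, and replace dx_i by d F_i = (∂F_i/∂u) du + (∂F_i/∂v) dv.
  For the x component: f_1(F) = -9*u*v + 9*u - 6; d F_1 = (3 - 3*v) du + (-3*u) dv
  For the y component: f_2(F) = 3*u*(v - 1); d F_2 = (0) du + (0) dv
Combining and collecting du, dv coefficients:
  coeff of du: 27*u*v^2 - 54*u*v + 27*u + 18*v - 18
  coeff of dv: 9*u*(3*u*v - 3*u + 2)
F^* omega = (27*u*v^2 - 54*u*v + 27*u + 18*v - 18) du + (9*u*(3*u*v - 3*u + 2)) dv.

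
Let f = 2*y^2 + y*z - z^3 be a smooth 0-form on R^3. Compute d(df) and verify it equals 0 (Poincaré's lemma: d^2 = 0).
d(df) = 0

Step 1: df = sum_i (∂f/∂x_i) dx_i = (0) dx + (4*y + z) dy + (y - 3*z^2) dz.
Step 2: Apply d again. Using the 1-form formula, the coefficient of dx ∧ dy in d(df) is ∂^2 f/∂x ∂y - ∂^2 f/∂y ∂x = (0) - (0) = 0 (equality of mixed partials for smooth f).
Similarly for dx ∧ dz and dy ∧ dz — all coefficients vanish. So d(df) = 0.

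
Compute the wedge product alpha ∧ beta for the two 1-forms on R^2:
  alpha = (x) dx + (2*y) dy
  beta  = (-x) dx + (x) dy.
alpha ∧ beta = (x*(x + 2*y)) dx ∧ dy

Distribute the wedge, using dx_i ∧ dx_j = -dx_j ∧ dx_i and dx_i ∧ dx_i = 0. For each pair (i, j) with i < j, the coefficient of dx_i ∧ dx_j in alpha ∧ beta is (alpha_i * beta_j - alpha_j * beta_i). Collecting: alpha ∧ beta = (x*(x + 2*y)) dx ∧ dy.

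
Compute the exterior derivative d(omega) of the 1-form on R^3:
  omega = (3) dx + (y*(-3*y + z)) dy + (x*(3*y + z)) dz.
d(omega) = (3*y + z) dx ∧ dz + (3*x - y) dy ∧ dz

For a 1-form omega = sum_i f_i dx_i, the exterior derivative is
  d(omega) = sum_{i < j} (∂f_j/∂x_i - ∂f_i/∂x_j) dx_i ∧ dx_j.
  coefficient of dx ∧ dz: ∂f_3/∂x - ∂f_1/∂z = ∂(x*(3*y + z))/∂x - ∂(3)/∂z = 3*y + z
  coefficient of dy ∧ dz: ∂f_3/∂y - ∂f_2/∂z = ∂(x*(3*y + z))/∂y - ∂(y*(-3*y + z))/∂z = 3*x - y
Assembling: d(omega) = (3*y + z) dx ∧ dz + (3*x - y) dy ∧ dz.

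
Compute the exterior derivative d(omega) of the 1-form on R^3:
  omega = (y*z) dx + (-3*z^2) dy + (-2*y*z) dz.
d(omega) = (-z) dx ∧ dy + (-y) dx ∧ dz + (4*z) dy ∧ dz

For a 1-form omega = sum_i f_i dx_i, the exterior derivative is
  d(omega) = sum_{i < j} (∂f_j/∂x_i - ∂f_i/∂x_j) dx_i ∧ dx_j.
  coefficient of dx ∧ dy: ∂f_2/∂x - ∂f_1/∂y = ∂(-3*z^2)/∂x - ∂(y*z)/∂y = -z
  coefficient of dx ∧ dz: ∂f_3/∂x - ∂f_1/∂z = ∂(-2*y*z)/∂x - ∂(y*z)/∂z = -y
  coefficient of dy ∧ dz: ∂f_3/∂y - ∂f_2/∂z = ∂(-2*y*z)/∂y - ∂(-3*z^2)/∂z = 4*z
Assembling: d(omega) = (-z) dx ∧ dy + (-y) dx ∧ dz + (4*z) dy ∧ dz.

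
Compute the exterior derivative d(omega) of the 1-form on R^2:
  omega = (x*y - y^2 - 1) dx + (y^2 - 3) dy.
d(omega) = (-x + 2*y) dx ∧ dy

For a 1-form omega = sum_i f_i dx_i, the exterior derivative is
  d(omega) = sum_{i < j} (∂f_j/∂x_i - ∂f_i/∂x_j) dx_i ∧ dx_j.
  coefficient of dx ∧ dy: ∂f_2/∂x - ∂f_1/∂y = ∂(y^2 - 3)/∂x - ∂(x*y - y^2 - 1)/∂y = -x + 2*y
Assembling: d(omega) = (-x + 2*y) dx ∧ dy.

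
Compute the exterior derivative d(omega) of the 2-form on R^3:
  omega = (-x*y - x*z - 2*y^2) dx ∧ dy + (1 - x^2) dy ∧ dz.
d(omega) = (-3*x) dx ∧ dy ∧ dz

For a 2-form omega = sum_{i<j} g_{ij} dx_i ∧ dx_j, the exterior derivative is
  d(omega) = sum_{i<j} d(g_{ij}) ∧ dx_i ∧ dx_j = sum_{i<j, k} (∂g_{ij}/∂x_k) dx_k ∧ dx_i ∧ dx_j.
Expand each term, using dx_k ∧ dx_i ∧ dx_j = sgn(permutation) dx_{(a)} ∧ dx_{(b)} ∧ dx_{(c)} with (a < b < c) sorted:
  d(-x*y - x*z - 2*y^2) includes (∂/∂z)(-x*y - x*z - 2*y^2) dz = (-x) dz, which multiplied by dx ∧ dy gives (-x) dx ∧ dy ∧ dz
  d(1 - x^2) includes (∂/∂x)(1 - x^2) dx = (-2*x) dx, which multiplied by dy ∧ dz gives (-2*x) dx ∧ dy ∧ dz
Collecting like 3-forms: d(omega) = (-3*x) dx ∧ dy ∧ dz.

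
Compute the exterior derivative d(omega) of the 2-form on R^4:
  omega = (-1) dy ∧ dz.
d(omega) = 0

For a 2-form omega = sum_{i<j} g_{ij} dx_i ∧ dx_j, the exterior derivative is
  d(omega) = sum_{i<j} d(g_{ij}) ∧ dx_i ∧ dx_j = sum_{i<j, k} (∂g_{ij}/∂x_k) dx_k ∧ dx_i ∧ dx_j.
Expand each term, using dx_k ∧ dx_i ∧ dx_j = sgn(permutation) dx_{(a)} ∧ dx_{(b)} ∧ dx_{(c)} with (a < b < c) sorted:

Collecting like 3-forms: d(omega) = 0.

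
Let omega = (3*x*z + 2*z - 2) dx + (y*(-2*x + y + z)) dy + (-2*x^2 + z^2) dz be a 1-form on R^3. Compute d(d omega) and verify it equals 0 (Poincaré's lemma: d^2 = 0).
d(d omega) = 0

Step 1: d omega = sum_{i<j} (∂f_j/∂x_i - ∂f_i/∂x_j) dx_i ∧ dx_j:
  coeff of dx ∧ dy: -2*y
  coeff of dx ∧ dz: -7*x - 2
  coeff of dy ∧ dz: -y
Step 2: Apply d again to each 2-form coefficient. The only possible 3-form in R^3 is dx ∧ dy ∧ dz, with coefficient
  ∂(coeff of dy∧dz)/∂x - ∂(coeff of dx∧dz)/∂y + ∂(coeff of dx∧dy)/∂z
  = ∂/∂x (-y) - ∂/∂y (-7*x - 2) + ∂/∂z (-2*y).
Each of these terms simplifies to sums of mixed partials that cancel in pairs. The result is 0 (by equality of mixed partials for smooth functions — Schwarz / Clairaut).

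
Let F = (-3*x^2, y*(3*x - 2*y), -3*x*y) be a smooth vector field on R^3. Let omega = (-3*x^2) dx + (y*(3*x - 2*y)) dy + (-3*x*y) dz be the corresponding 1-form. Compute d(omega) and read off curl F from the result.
d(omega) = (-3*x) dy ∧ dz + (3*y) dz ∧ dx + (3*y) dx ∧ dy; curl F = (-3*x, 3*y, 3*y)

d omega = sum_{i<j} (∂f_j/∂x_i - ∂f_i/∂x_j) dx_i ∧ dx_j. Under the identification (dy ∧ dz, dz ∧ dx, dx ∧ dy) ↔ (e_x, e_y, e_z), the coefficients are exactly the components of curl F. Compute:
  ∂R/∂y - ∂Q/∂z = (-3*x) - (0) = -3*x
  ∂P/∂z - ∂R/∂x = (0) - (-3*y) = 3*y
  ∂Q/∂x - ∂P/∂y = (3*y) - (0) = 3*y.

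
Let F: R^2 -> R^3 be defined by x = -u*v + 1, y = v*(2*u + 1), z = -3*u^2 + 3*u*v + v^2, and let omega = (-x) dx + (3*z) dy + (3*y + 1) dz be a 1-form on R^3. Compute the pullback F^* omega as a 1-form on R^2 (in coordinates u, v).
F^* omega = (-54*u^2*v + 35*u*v^2 - 18*u*v - 6*u + 6*v^3 + 9*v^2 + 4*v) du + (-18*u^3 + 35*u^2*v - 9*u^2 + 18*u*v^2 + 18*u*v + 4*u + 9*v^2 + 2*v) dv

Using F^*(f dg) = (f ∘ F) d(g ∘ F), substitute each coordinate x_i by F_i(u, v) in f_i, and replace dx_i by d F_i = (∂F_i/∂u) du + (∂F_i/∂v) dv.
  For the x component: f_1(F) = u*v - 1; d F_1 = (-v) du + (-u) dv
  For the y component: f_2(F) = -9*u^2 + 9*u*v + 3*v^2; d F_2 = (2*v) du + (2*u + 1) dv
  For the z component: f_3(F) = 6*u*v + 3*v + 1; d F_3 = (-6*u + 3*v) du + (3*u + 2*v) dv
Combining and collecting du, dv coefficients:
  coeff of du: -54*u^2*v + 35*u*v^2 - 18*u*v - 6*u + 6*v^3 + 9*v^2 + 4*v
  coeff of dv: -18*u^3 + 35*u^2*v - 9*u^2 + 18*u*v^2 + 18*u*v + 4*u + 9*v^2 + 2*v
F^* omega = (-54*u^2*v + 35*u*v^2 - 18*u*v - 6*u + 6*v^3 + 9*v^2 + 4*v) du + (-18*u^3 + 35*u^2*v - 9*u^2 + 18*u*v^2 + 18*u*v + 4*u + 9*v^2 + 2*v) dv.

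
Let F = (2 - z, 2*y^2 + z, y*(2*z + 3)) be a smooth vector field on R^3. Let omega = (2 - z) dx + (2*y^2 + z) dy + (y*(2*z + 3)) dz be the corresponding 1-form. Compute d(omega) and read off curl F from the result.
d(omega) = (2*z + 2) dy ∧ dz + (-1) dz ∧ dx + (0) dx ∧ dy; curl F = (2*z + 2, -1, 0)

d omega = sum_{i<j} (∂f_j/∂x_i - ∂f_i/∂x_j) dx_i ∧ dx_j. Under the identification (dy ∧ dz, dz ∧ dx, dx ∧ dy) ↔ (e_x, e_y, e_z), the coefficients are exactly the components of curl F. Compute:
  ∂R/∂y - ∂Q/∂z = (2*z + 3) - (1) = 2*z + 2
  ∂P/∂z - ∂R/∂x = (-1) - (0) = -1
  ∂Q/∂x - ∂P/∂y = (0) - (0) = 0.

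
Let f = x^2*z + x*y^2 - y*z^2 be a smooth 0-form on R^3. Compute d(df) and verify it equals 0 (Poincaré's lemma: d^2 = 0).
d(df) = 0

Step 1: df = sum_i (∂f/∂x_i) dx_i = (2*x*z + y^2) dx + (2*x*y - z^2) dy + (x^2 - 2*y*z) dz.
Step 2: Apply d again. Using the 1-form formula, the coefficient of dx ∧ dy in d(df) is ∂^2 f/∂x ∂y - ∂^2 f/∂y ∂x = (2*y) - (2*y) = 0 (equality of mixed partials for smooth f).
Similarly for dx ∧ dz and dy ∧ dz — all coefficients vanish. So d(df) = 0.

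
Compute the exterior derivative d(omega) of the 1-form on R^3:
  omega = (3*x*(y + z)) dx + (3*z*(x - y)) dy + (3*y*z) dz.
d(omega) = (-3*x + 3*z) dx ∧ dy + (-3*x) dx ∧ dz + (-3*x + 3*y + 3*z) dy ∧ dz

For a 1-form omega = sum_i f_i dx_i, the exterior derivative is
  d(omega) = sum_{i < j} (∂f_j/∂x_i - ∂f_i/∂x_j) dx_i ∧ dx_j.
  coefficient of dx ∧ dy: ∂f_2/∂x - ∂f_1/∂y = ∂(3*z*(x - y))/∂x - ∂(3*x*(y + z))/∂y = -3*x + 3*z
  coefficient of dx ∧ dz: ∂f_3/∂x - ∂f_1/∂z = ∂(3*y*z)/∂x - ∂(3*x*(y + z))/∂z = -3*x
  coefficient of dy ∧ dz: ∂f_3/∂y - ∂f_2/∂z = ∂(3*y*z)/∂y - ∂(3*z*(x - y))/∂z = -3*x + 3*y + 3*z
Assembling: d(omega) = (-3*x + 3*z) dx ∧ dy + (-3*x) dx ∧ dz + (-3*x + 3*y + 3*z) dy ∧ dz.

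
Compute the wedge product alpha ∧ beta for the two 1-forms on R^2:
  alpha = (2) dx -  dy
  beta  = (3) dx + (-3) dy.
alpha ∧ beta = (-3) dx ∧ dy

Distribute the wedge, using dx_i ∧ dx_j = -dx_j ∧ dx_i and dx_i ∧ dx_i = 0. For each pair (i, j) with i < j, the coefficient of dx_i ∧ dx_j in alpha ∧ beta is (alpha_i * beta_j - alpha_j * beta_i). Collecting: alpha ∧ beta = (-3) dx ∧ dy.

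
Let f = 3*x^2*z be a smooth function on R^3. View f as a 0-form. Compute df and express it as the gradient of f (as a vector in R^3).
df = (6*x*z) dx + (0) dy + (3*x^2) dz; grad f = (6*x*z, 0, 3*x^2)

For a 0-form f, d f = (∂f/∂x) dx + (∂f/∂y) dy + (∂f/∂z) dz. The components of the vector representation are exactly the entries of grad f in Cartesian coordinates:
  ∂f/∂x = 6*x*z
  ∂f/∂y = 0
  ∂f/∂z = 3*x^2.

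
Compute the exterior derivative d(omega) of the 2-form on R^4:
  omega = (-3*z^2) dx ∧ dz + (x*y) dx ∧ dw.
d(omega) = (-x) dx ∧ dy ∧ dw

For a 2-form omega = sum_{i<j} g_{ij} dx_i ∧ dx_j, the exterior derivative is
  d(omega) = sum_{i<j} d(g_{ij}) ∧ dx_i ∧ dx_j = sum_{i<j, k} (∂g_{ij}/∂x_k) dx_k ∧ dx_i ∧ dx_j.
Expand each term, using dx_k ∧ dx_i ∧ dx_j = sgn(permutation) dx_{(a)} ∧ dx_{(b)} ∧ dx_{(c)} with (a < b < c) sorted:
  d(x*y) includes (∂/∂y)(x*y) dy = (x) dy, which multiplied by dx ∧ dw gives (-x) dx ∧ dy ∧ dw
Collecting like 3-forms: d(omega) = (-x) dx ∧ dy ∧ dw.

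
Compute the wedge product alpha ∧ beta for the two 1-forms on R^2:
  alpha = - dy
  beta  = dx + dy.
alpha ∧ beta = (1) dx ∧ dy

Distribute the wedge, using dx_i ∧ dx_j = -dx_j ∧ dx_i and dx_i ∧ dx_i = 0. For each pair (i, j) with i < j, the coefficient of dx_i ∧ dx_j in alpha ∧ beta is (alpha_i * beta_j - alpha_j * beta_i). Collecting: alpha ∧ beta = (1) dx ∧ dy.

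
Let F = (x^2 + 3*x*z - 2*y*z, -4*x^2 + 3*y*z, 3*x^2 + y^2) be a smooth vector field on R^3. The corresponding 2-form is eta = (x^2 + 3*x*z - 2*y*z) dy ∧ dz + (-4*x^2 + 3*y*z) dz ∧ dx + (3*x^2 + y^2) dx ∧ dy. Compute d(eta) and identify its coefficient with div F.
d(eta) = (2*x + 6*z) dx ∧ dy ∧ dz; div F = 2*x + 6*z

For a 2-form in R^3 of the form above, applying d gives a 3-form with coefficient ∂P/∂x + ∂Q/∂y + ∂R/∂z:
  ∂P/∂x = 2*x + 3*z
  ∂Q/∂y = 3*z
  ∂R/∂z = 0
Sum = 2*x + 6*z, which is exactly div F.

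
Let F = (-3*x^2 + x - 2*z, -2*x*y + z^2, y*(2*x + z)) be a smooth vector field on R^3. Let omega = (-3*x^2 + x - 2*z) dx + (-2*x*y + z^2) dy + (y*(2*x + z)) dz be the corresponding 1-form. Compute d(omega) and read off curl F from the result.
d(omega) = (2*x - z) dy ∧ dz + (-2*y - 2) dz ∧ dx + (-2*y) dx ∧ dy; curl F = (2*x - z, -2*y - 2, -2*y)

d omega = sum_{i<j} (∂f_j/∂x_i - ∂f_i/∂x_j) dx_i ∧ dx_j. Under the identification (dy ∧ dz, dz ∧ dx, dx ∧ dy) ↔ (e_x, e_y, e_z), the coefficients are exactly the components of curl F. Compute:
  ∂R/∂y - ∂Q/∂z = (2*x + z) - (2*z) = 2*x - z
  ∂P/∂z - ∂R/∂x = (-2) - (2*y) = -2*y - 2
  ∂Q/∂x - ∂P/∂y = (-2*y) - (0) = -2*y.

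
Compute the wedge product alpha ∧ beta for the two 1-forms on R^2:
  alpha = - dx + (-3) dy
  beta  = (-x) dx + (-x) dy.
alpha ∧ beta = (-2*x) dx ∧ dy

Distribute the wedge, using dx_i ∧ dx_j = -dx_j ∧ dx_i and dx_i ∧ dx_i = 0. For each pair (i, j) with i < j, the coefficient of dx_i ∧ dx_j in alpha ∧ beta is (alpha_i * beta_j - alpha_j * beta_i). Collecting: alpha ∧ beta = (-2*x) dx ∧ dy.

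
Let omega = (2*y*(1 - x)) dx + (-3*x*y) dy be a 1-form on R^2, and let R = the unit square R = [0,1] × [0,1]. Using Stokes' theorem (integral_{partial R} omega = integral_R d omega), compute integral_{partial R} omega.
integral_(partial R) omega = -5/2

Stokes: integral_partial_R omega = integral_R d omega with d omega = (∂Q/∂x - ∂P/∂y) dx ∧ dy.
  ∂Q/∂x = -3*y
  ∂P/∂y = 2 - 2*x
  integrand = ∂Q/∂x - ∂P/∂y = 2*x - 3*y - 2.
Integrating over R: integral_0^1 integral_0^1 (2*x - 3*y - 2) dx dy = -5/2.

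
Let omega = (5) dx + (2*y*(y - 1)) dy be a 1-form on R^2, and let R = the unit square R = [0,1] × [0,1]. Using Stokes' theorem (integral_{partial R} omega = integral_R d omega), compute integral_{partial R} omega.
integral_(partial R) omega = 0

Stokes: integral_partial_R omega = integral_R d omega with d omega = (∂Q/∂x - ∂P/∂y) dx ∧ dy.
  ∂Q/∂x = 0
  ∂P/∂y = 0
  integrand = ∂Q/∂x - ∂P/∂y = 0.
Integrating over R: integral_0^1 integral_0^1 (0) dx dy = 0.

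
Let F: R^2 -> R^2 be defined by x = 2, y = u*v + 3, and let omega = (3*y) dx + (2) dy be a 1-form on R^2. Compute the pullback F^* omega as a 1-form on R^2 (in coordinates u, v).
F^* omega = (2*v) du + (2*u) dv

Using F^*(f dg) = (f ∘ F) d(g ∘ F), substitute each coordinate x_i by F_i(u, v) in f_i, and replace dx_i by d F_i = (∂F_i/∂u) du + (∂F_i/∂v) dv.
  For the x component: f_1(F) = 3*u*v + 9; d F_1 = (0) du + (0) dv
  For the y component: f_2(F) = 2; d F_2 = (v) du + (u) dv
Combining and collecting du, dv coefficients:
  coeff of du: 2*v
  coeff of dv: 2*u
F^* omega = (2*v) du + (2*u) dv.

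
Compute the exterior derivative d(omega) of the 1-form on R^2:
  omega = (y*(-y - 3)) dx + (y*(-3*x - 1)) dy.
d(omega) = (3 - y) dx ∧ dy

For a 1-form omega = sum_i f_i dx_i, the exterior derivative is
  d(omega) = sum_{i < j} (∂f_j/∂x_i - ∂f_i/∂x_j) dx_i ∧ dx_j.
  coefficient of dx ∧ dy: ∂f_2/∂x - ∂f_1/∂y = ∂(y*(-3*x - 1))/∂x - ∂(y*(-y - 3))/∂y = 3 - y
Assembling: d(omega) = (3 - y) dx ∧ dy.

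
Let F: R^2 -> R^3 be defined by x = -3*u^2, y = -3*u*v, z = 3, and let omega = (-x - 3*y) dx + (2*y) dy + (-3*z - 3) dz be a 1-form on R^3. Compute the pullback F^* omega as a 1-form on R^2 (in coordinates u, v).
F^* omega = (18*u*(-u^2 - 3*u*v + v^2)) du + (18*u^2*v) dv

Using F^*(f dg) = (f ∘ F) d(g ∘ F), substitute each coordinate x_i by F_i(u, v) in f_i, and replace dx_i by d F_i = (∂F_i/∂u) du + (∂F_i/∂v) dv.
  For the x component: f_1(F) = 3*u*(u + 3*v); d F_1 = (-6*u) du + (0) dv
  For the y component: f_2(F) = -6*u*v; d F_2 = (-3*v) du + (-3*u) dv
  For the z component: f_3(F) = -12; d F_3 = (0) du + (0) dv
Combining and collecting du, dv coefficients:
  coeff of du: 18*u*(-u^2 - 3*u*v + v^2)
  coeff of dv: 18*u^2*v
F^* omega = (18*u*(-u^2 - 3*u*v + v^2)) du + (18*u^2*v) dv.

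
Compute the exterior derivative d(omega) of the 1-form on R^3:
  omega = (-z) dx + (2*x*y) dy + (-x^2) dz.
d(omega) = (2*y) dx ∧ dy + (1 - 2*x) dx ∧ dz

For a 1-form omega = sum_i f_i dx_i, the exterior derivative is
  d(omega) = sum_{i < j} (∂f_j/∂x_i - ∂f_i/∂x_j) dx_i ∧ dx_j.
  coefficient of dx ∧ dy: ∂f_2/∂x - ∂f_1/∂y = ∂(2*x*y)/∂x - ∂(-z)/∂y = 2*y
  coefficient of dx ∧ dz: ∂f_3/∂x - ∂f_1/∂z = ∂(-x^2)/∂x - ∂(-z)/∂z = 1 - 2*x
Assembling: d(omega) = (2*y) dx ∧ dy + (1 - 2*x) dx ∧ dz.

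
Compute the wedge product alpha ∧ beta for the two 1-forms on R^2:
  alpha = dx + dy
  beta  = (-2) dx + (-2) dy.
alpha ∧ beta = 0

Distribute the wedge, using dx_i ∧ dx_j = -dx_j ∧ dx_i and dx_i ∧ dx_i = 0. For each pair (i, j) with i < j, the coefficient of dx_i ∧ dx_j in alpha ∧ beta is (alpha_i * beta_j - alpha_j * beta_i). Collecting: alpha ∧ beta = 0.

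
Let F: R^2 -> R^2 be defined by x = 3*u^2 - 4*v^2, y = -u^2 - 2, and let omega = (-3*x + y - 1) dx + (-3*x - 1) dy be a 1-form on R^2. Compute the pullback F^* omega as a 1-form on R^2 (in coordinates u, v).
F^* omega = (2*u*(-21*u^2 + 24*v^2 - 8)) du + (8*v*(10*u^2 - 12*v^2 + 3)) dv

Using F^*(f dg) = (f ∘ F) d(g ∘ F), substitute each coordinate x_i by F_i(u, v) in f_i, and replace dx_i by d F_i = (∂F_i/∂u) du + (∂F_i/∂v) dv.
  For the x component: f_1(F) = -10*u^2 + 12*v^2 - 3; d F_1 = (6*u) du + (-8*v) dv
  For the y component: f_2(F) = -9*u^2 + 12*v^2 - 1; d F_2 = (-2*u) du + (0) dv
Combining and collecting du, dv coefficients:
  coeff of du: 2*u*(-21*u^2 + 24*v^2 - 8)
  coeff of dv: 8*v*(10*u^2 - 12*v^2 + 3)
F^* omega = (2*u*(-21*u^2 + 24*v^2 - 8)) du + (8*v*(10*u^2 - 12*v^2 + 3)) dv.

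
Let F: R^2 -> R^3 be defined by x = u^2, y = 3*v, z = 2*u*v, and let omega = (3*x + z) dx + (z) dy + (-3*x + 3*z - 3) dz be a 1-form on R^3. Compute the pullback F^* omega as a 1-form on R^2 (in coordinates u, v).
F^* omega = (6*u^3 - 2*u^2*v + 12*u*v^2 - 6*v) du + (6*u*(-u^2 + 2*u*v + v - 1)) dv

Using F^*(f dg) = (f ∘ F) d(g ∘ F), substitute each coordinate x_i by F_i(u, v) in f_i, and replace dx_i by d F_i = (∂F_i/∂u) du + (∂F_i/∂v) dv.
  For the x component: f_1(F) = u*(3*u + 2*v); d F_1 = (2*u) du + (0) dv
  For the y component: f_2(F) = 2*u*v; d F_2 = (0) du + (3) dv
  For the z component: f_3(F) = -3*u^2 + 6*u*v - 3; d F_3 = (2*v) du + (2*u) dv
Combining and collecting du, dv coefficients:
  coeff of du: 6*u^3 - 2*u^2*v + 12*u*v^2 - 6*v
  coeff of dv: 6*u*(-u^2 + 2*u*v + v - 1)
F^* omega = (6*u^3 - 2*u^2*v + 12*u*v^2 - 6*v) du + (6*u*(-u^2 + 2*u*v + v - 1)) dv.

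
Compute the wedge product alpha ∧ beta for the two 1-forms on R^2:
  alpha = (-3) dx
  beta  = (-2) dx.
alpha ∧ beta = 0

Distribute the wedge, using dx_i ∧ dx_j = -dx_j ∧ dx_i and dx_i ∧ dx_i = 0. For each pair (i, j) with i < j, the coefficient of dx_i ∧ dx_j in alpha ∧ beta is (alpha_i * beta_j - alpha_j * beta_i). Collecting: alpha ∧ beta = 0.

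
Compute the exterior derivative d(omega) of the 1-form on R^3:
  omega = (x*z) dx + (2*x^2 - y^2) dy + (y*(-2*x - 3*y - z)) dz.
d(omega) = (4*x) dx ∧ dy + (-x - 2*y) dx ∧ dz + (-2*x - 6*y - z) dy ∧ dz

For a 1-form omega = sum_i f_i dx_i, the exterior derivative is
  d(omega) = sum_{i < j} (∂f_j/∂x_i - ∂f_i/∂x_j) dx_i ∧ dx_j.
  coefficient of dx ∧ dy: ∂f_2/∂x - ∂f_1/∂y = ∂(2*x^2 - y^2)/∂x - ∂(x*z)/∂y = 4*x
  coefficient of dx ∧ dz: ∂f_3/∂x - ∂f_1/∂z = ∂(y*(-2*x - 3*y - z))/∂x - ∂(x*z)/∂z = -x - 2*y
  coefficient of dy ∧ dz: ∂f_3/∂y - ∂f_2/∂z = ∂(y*(-2*x - 3*y - z))/∂y - ∂(2*x^2 - y^2)/∂z = -2*x - 6*y - z
Assembling: d(omega) = (4*x) dx ∧ dy + (-x - 2*y) dx ∧ dz + (-2*x - 6*y - z) dy ∧ dz.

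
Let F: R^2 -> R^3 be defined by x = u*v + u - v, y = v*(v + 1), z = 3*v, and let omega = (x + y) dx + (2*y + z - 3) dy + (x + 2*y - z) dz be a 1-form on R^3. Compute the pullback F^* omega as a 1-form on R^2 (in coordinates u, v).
F^* omega = (u*v^2 + 2*u*v + u + v^3 + v^2) du + (u^2*v + u^2 + u*v^2 + 2*u*v + 2*u + 4*v^3 + 17*v^2 - 7*v - 3) dv

Using F^*(f dg) = (f ∘ F) d(g ∘ F), substitute each coordinate x_i by F_i(u, v) in f_i, and replace dx_i by d F_i = (∂F_i/∂u) du + (∂F_i/∂v) dv.
  For the x component: f_1(F) = u*v + u + v^2; d F_1 = (v + 1) du + (u - 1) dv
  For the y component: f_2(F) = 2*v^2 + 5*v - 3; d F_2 = (0) du + (2*v + 1) dv
  For the z component: f_3(F) = u*v + u + 2*v^2 - 2*v; d F_3 = (0) du + (3) dv
Combining and collecting du, dv coefficients:
  coeff of du: u*v^2 + 2*u*v + u + v^3 + v^2
  coeff of dv: u^2*v + u^2 + u*v^2 + 2*u*v + 2*u + 4*v^3 + 17*v^2 - 7*v - 3
F^* omega = (u*v^2 + 2*u*v + u + v^3 + v^2) du + (u^2*v + u^2 + u*v^2 + 2*u*v + 2*u + 4*v^3 + 17*v^2 - 7*v - 3) dv.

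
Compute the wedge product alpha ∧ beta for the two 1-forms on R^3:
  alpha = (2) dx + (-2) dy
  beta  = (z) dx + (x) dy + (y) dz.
alpha ∧ beta = (2*x + 2*z) dx ∧ dy + (2*y) dx ∧ dz + (-2*y) dy ∧ dz

Distribute the wedge, using dx_i ∧ dx_j = -dx_j ∧ dx_i and dx_i ∧ dx_i = 0. For each pair (i, j) with i < j, the coefficient of dx_i ∧ dx_j in alpha ∧ beta is (alpha_i * beta_j - alpha_j * beta_i). Collecting: alpha ∧ beta = (2*x + 2*z) dx ∧ dy + (2*y) dx ∧ dz + (-2*y) dy ∧ dz.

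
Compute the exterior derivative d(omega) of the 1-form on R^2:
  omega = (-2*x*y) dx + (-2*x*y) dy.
d(omega) = (2*x - 2*y) dx ∧ dy

For a 1-form omega = sum_i f_i dx_i, the exterior derivative is
  d(omega) = sum_{i < j} (∂f_j/∂x_i - ∂f_i/∂x_j) dx_i ∧ dx_j.
  coefficient of dx ∧ dy: ∂f_2/∂x - ∂f_1/∂y = ∂(-2*x*y)/∂x - ∂(-2*x*y)/∂y = 2*x - 2*y
Assembling: d(omega) = (2*x - 2*y) dx ∧ dy.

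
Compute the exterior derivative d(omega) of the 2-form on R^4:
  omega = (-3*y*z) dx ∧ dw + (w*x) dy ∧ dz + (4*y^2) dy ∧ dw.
d(omega) = (3*z) dx ∧ dy ∧ dw + (3*y) dx ∧ dz ∧ dw + (w) dx ∧ dy ∧ dz + (x) dy ∧ dz ∧ dw

For a 2-form omega = sum_{i<j} g_{ij} dx_i ∧ dx_j, the exterior derivative is
  d(omega) = sum_{i<j} d(g_{ij}) ∧ dx_i ∧ dx_j = sum_{i<j, k} (∂g_{ij}/∂x_k) dx_k ∧ dx_i ∧ dx_j.
Expand each term, using dx_k ∧ dx_i ∧ dx_j = sgn(permutation) dx_{(a)} ∧ dx_{(b)} ∧ dx_{(c)} with (a < b < c) sorted:
  d(-3*y*z) includes (∂/∂y)(-3*y*z) dy = (-3*z) dy, which multiplied by dx ∧ dw gives (3*z) dx ∧ dy ∧ dw
  d(-3*y*z) includes (∂/∂z)(-3*y*z) dz = (-3*y) dz, which multiplied by dx ∧ dw gives (3*y) dx ∧ dz ∧ dw
  d(w*x) includes (∂/∂x)(w*x) dx = (w) dx, which multiplied by dy ∧ dz gives (w) dx ∧ dy ∧ dz
  d(w*x) includes (∂/∂w)(w*x) dw = (x) dw, which multiplied by dy ∧ dz gives (x) dy ∧ dz ∧ dw
Collecting like 3-forms: d(omega) = (3*z) dx ∧ dy ∧ dw + (3*y) dx ∧ dz ∧ dw + (w) dx ∧ dy ∧ dz + (x) dy ∧ dz ∧ dw.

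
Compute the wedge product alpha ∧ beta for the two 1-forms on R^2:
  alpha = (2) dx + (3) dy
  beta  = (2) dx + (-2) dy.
alpha ∧ beta = (-10) dx ∧ dy

Distribute the wedge, using dx_i ∧ dx_j = -dx_j ∧ dx_i and dx_i ∧ dx_i = 0. For each pair (i, j) with i < j, the coefficient of dx_i ∧ dx_j in alpha ∧ beta is (alpha_i * beta_j - alpha_j * beta_i). Collecting: alpha ∧ beta = (-10) dx ∧ dy.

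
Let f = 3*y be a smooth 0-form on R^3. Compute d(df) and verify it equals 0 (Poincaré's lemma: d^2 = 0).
d(df) = 0

Step 1: df = sum_i (∂f/∂x_i) dx_i = (0) dx + (3) dy + (0) dz.
Step 2: Apply d again. Using the 1-form formula, the coefficient of dx ∧ dy in d(df) is ∂^2 f/∂x ∂y - ∂^2 f/∂y ∂x = (0) - (0) = 0 (equality of mixed partials for smooth f).
Similarly for dx ∧ dz and dy ∧ dz — all coefficients vanish. So d(df) = 0.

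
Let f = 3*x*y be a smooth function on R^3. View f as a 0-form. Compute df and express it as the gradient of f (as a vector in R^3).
df = (3*y) dx + (3*x) dy + (0) dz; grad f = (3*y, 3*x, 0)

For a 0-form f, d f = (∂f/∂x) dx + (∂f/∂y) dy + (∂f/∂z) dz. The components of the vector representation are exactly the entries of grad f in Cartesian coordinates:
  ∂f/∂x = 3*y
  ∂f/∂y = 3*x
  ∂f/∂z = 0.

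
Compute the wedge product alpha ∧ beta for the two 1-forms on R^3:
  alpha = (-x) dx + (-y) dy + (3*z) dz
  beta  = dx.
alpha ∧ beta = (y) dx ∧ dy + (-3*z) dx ∧ dz

Distribute the wedge, using dx_i ∧ dx_j = -dx_j ∧ dx_i and dx_i ∧ dx_i = 0. For each pair (i, j) with i < j, the coefficient of dx_i ∧ dx_j in alpha ∧ beta is (alpha_i * beta_j - alpha_j * beta_i). Collecting: alpha ∧ beta = (y) dx ∧ dy + (-3*z) dx ∧ dz.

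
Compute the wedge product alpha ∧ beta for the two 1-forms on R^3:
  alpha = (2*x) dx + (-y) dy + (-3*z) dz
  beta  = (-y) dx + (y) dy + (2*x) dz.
alpha ∧ beta = (y*(2*x - y)) dx ∧ dy + (4*x^2 - 3*y*z) dx ∧ dz + (y*(-2*x + 3*z)) dy ∧ dz

Distribute the wedge, using dx_i ∧ dx_j = -dx_j ∧ dx_i and dx_i ∧ dx_i = 0. For each pair (i, j) with i < j, the coefficient of dx_i ∧ dx_j in alpha ∧ beta is (alpha_i * beta_j - alpha_j * beta_i). Collecting: alpha ∧ beta = (y*(2*x - y)) dx ∧ dy + (4*x^2 - 3*y*z) dx ∧ dz + (y*(-2*x + 3*z)) dy ∧ dz.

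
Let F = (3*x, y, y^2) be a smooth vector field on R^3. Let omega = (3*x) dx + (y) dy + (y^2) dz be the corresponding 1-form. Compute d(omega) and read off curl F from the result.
d(omega) = (2*y) dy ∧ dz + (0) dz ∧ dx + (0) dx ∧ dy; curl F = (2*y, 0, 0)

d omega = sum_{i<j} (∂f_j/∂x_i - ∂f_i/∂x_j) dx_i ∧ dx_j. Under the identification (dy ∧ dz, dz ∧ dx, dx ∧ dy) ↔ (e_x, e_y, e_z), the coefficients are exactly the components of curl F. Compute:
  ∂R/∂y - ∂Q/∂z = (2*y) - (0) = 2*y
  ∂P/∂z - ∂R/∂x = (0) - (0) = 0
  ∂Q/∂x - ∂P/∂y = (0) - (0) = 0.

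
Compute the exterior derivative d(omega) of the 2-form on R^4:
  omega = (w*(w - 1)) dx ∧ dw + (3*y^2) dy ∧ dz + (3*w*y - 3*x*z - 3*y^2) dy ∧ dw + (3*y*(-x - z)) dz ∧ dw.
d(omega) = (-3*z) dx ∧ dy ∧ dw + (-3*z) dy ∧ dz ∧ dw + (-3*y) dx ∧ dz ∧ dw

For a 2-form omega = sum_{i<j} g_{ij} dx_i ∧ dx_j, the exterior derivative is
  d(omega) = sum_{i<j} d(g_{ij}) ∧ dx_i ∧ dx_j = sum_{i<j, k} (∂g_{ij}/∂x_k) dx_k ∧ dx_i ∧ dx_j.
Expand each term, using dx_k ∧ dx_i ∧ dx_j = sgn(permutation) dx_{(a)} ∧ dx_{(b)} ∧ dx_{(c)} with (a < b < c) sorted:
  d(3*w*y - 3*x*z - 3*y^2) includes (∂/∂x)(3*w*y - 3*x*z - 3*y^2) dx = (-3*z) dx, which multiplied by dy ∧ dw gives (-3*z) dx ∧ dy ∧ dw
  d(3*w*y - 3*x*z - 3*y^2) includes (∂/∂z)(3*w*y - 3*x*z - 3*y^2) dz = (-3*x) dz, which multiplied by dy ∧ dw gives (3*x) dy ∧ dz ∧ dw
  d(3*y*(-x - z)) includes (∂/∂x)(3*y*(-x - z)) dx = (-3*y) dx, which multiplied by dz ∧ dw gives (-3*y) dx ∧ dz ∧ dw
  d(3*y*(-x - z)) includes (∂/∂y)(3*y*(-x - z)) dy = (-3*x - 3*z) dy, which multiplied by dz ∧ dw gives (-3*x - 3*z) dy ∧ dz ∧ dw
Collecting like 3-forms: d(omega) = (-3*z) dx ∧ dy ∧ dw + (-3*z) dy ∧ dz ∧ dw + (-3*y) dx ∧ dz ∧ dw.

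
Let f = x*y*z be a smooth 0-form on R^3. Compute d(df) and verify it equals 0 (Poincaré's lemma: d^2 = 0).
d(df) = 0

Step 1: df = sum_i (∂f/∂x_i) dx_i = (y*z) dx + (x*z) dy + (x*y) dz.
Step 2: Apply d again. Using the 1-form formula, the coefficient of dx ∧ dy in d(df) is ∂^2 f/∂x ∂y - ∂^2 f/∂y ∂x = (z) - (z) = 0 (equality of mixed partials for smooth f).
Similarly for dx ∧ dz and dy ∧ dz — all coefficients vanish. So d(df) = 0.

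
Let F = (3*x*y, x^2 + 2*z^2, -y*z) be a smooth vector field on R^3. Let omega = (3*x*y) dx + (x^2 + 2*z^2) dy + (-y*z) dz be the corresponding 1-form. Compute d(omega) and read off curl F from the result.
d(omega) = (-5*z) dy ∧ dz + (0) dz ∧ dx + (-x) dx ∧ dy; curl F = (-5*z, 0, -x)

d omega = sum_{i<j} (∂f_j/∂x_i - ∂f_i/∂x_j) dx_i ∧ dx_j. Under the identification (dy ∧ dz, dz ∧ dx, dx ∧ dy) ↔ (e_x, e_y, e_z), the coefficients are exactly the components of curl F. Compute:
  ∂R/∂y - ∂Q/∂z = (-z) - (4*z) = -5*z
  ∂P/∂z - ∂R/∂x = (0) - (0) = 0
  ∂Q/∂x - ∂P/∂y = (2*x) - (3*x) = -x.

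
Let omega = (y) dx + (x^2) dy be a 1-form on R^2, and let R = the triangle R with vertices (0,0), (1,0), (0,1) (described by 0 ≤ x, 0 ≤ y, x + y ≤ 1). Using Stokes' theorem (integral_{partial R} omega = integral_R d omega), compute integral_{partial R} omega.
integral_(partial R) omega = -1/6

Stokes: integral_partial_R omega = integral_R d omega with d omega = (∂Q/∂x - ∂P/∂y) dx ∧ dy.
  ∂Q/∂x = 2*x
  ∂P/∂y = 1
  integrand = ∂Q/∂x - ∂P/∂y = 2*x - 1.
Integrating over R: integral_0^1 integral_0^{1-x} (2*x - 1) dy dx = -1/6.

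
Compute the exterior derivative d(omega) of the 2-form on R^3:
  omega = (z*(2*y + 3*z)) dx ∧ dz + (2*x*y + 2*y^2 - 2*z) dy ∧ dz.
d(omega) = (2*y - 2*z) dx ∧ dy ∧ dz

For a 2-form omega = sum_{i<j} g_{ij} dx_i ∧ dx_j, the exterior derivative is
  d(omega) = sum_{i<j} d(g_{ij}) ∧ dx_i ∧ dx_j = sum_{i<j, k} (∂g_{ij}/∂x_k) dx_k ∧ dx_i ∧ dx_j.
Expand each term, using dx_k ∧ dx_i ∧ dx_j = sgn(permutation) dx_{(a)} ∧ dx_{(b)} ∧ dx_{(c)} with (a < b < c) sorted:
  d(z*(2*y + 3*z)) includes (∂/∂y)(z*(2*y + 3*z)) dy = (2*z) dy, which multiplied by dx ∧ dz gives (-2*z) dx ∧ dy ∧ dz
  d(2*x*y + 2*y^2 - 2*z) includes (∂/∂x)(2*x*y + 2*y^2 - 2*z) dx = (2*y) dx, which multiplied by dy ∧ dz gives (2*y) dx ∧ dy ∧ dz
Collecting like 3-forms: d(omega) = (2*y - 2*z) dx ∧ dy ∧ dz.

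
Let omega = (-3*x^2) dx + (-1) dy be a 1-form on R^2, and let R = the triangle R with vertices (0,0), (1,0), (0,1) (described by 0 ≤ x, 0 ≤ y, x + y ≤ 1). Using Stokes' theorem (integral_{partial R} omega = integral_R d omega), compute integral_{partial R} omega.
integral_(partial R) omega = 0

Stokes: integral_partial_R omega = integral_R d omega with d omega = (∂Q/∂x - ∂P/∂y) dx ∧ dy.
  ∂Q/∂x = 0
  ∂P/∂y = 0
  integrand = ∂Q/∂x - ∂P/∂y = 0.
Integrating over R: integral_0^1 integral_0^{1-x} (0) dy dx = 0.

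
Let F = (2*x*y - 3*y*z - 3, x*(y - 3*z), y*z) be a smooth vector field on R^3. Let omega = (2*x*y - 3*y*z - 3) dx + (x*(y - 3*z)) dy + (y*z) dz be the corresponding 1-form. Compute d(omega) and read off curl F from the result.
d(omega) = (3*x + z) dy ∧ dz + (-3*y) dz ∧ dx + (-2*x + y) dx ∧ dy; curl F = (3*x + z, -3*y, -2*x + y)

d omega = sum_{i<j} (∂f_j/∂x_i - ∂f_i/∂x_j) dx_i ∧ dx_j. Under the identification (dy ∧ dz, dz ∧ dx, dx ∧ dy) ↔ (e_x, e_y, e_z), the coefficients are exactly the components of curl F. Compute:
  ∂R/∂y - ∂Q/∂z = (z) - (-3*x) = 3*x + z
  ∂P/∂z - ∂R/∂x = (-3*y) - (0) = -3*y
  ∂Q/∂x - ∂P/∂y = (y - 3*z) - (2*x - 3*z) = -2*x + y.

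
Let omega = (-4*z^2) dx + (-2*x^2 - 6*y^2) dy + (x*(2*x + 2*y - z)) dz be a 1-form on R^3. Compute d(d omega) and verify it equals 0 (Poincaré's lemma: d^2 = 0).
d(d omega) = 0

Step 1: d omega = sum_{i<j} (∂f_j/∂x_i - ∂f_i/∂x_j) dx_i ∧ dx_j:
  coeff of dx ∧ dy: -4*x
  coeff of dx ∧ dz: 4*x + 2*y + 7*z
  coeff of dy ∧ dz: 2*x
Step 2: Apply d again to each 2-form coefficient. The only possible 3-form in R^3 is dx ∧ dy ∧ dz, with coefficient
  ∂(coeff of dy∧dz)/∂x - ∂(coeff of dx∧dz)/∂y + ∂(coeff of dx∧dy)/∂z
  = ∂/∂x (2*x) - ∂/∂y (4*x + 2*y + 7*z) + ∂/∂z (-4*x).
Each of these terms simplifies to sums of mixed partials that cancel in pairs. The result is 0 (by equality of mixed partials for smooth functions — Schwarz / Clairaut).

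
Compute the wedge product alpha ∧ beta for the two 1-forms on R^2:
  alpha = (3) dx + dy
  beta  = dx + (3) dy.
alpha ∧ beta = (8) dx ∧ dy

Distribute the wedge, using dx_i ∧ dx_j = -dx_j ∧ dx_i and dx_i ∧ dx_i = 0. For each pair (i, j) with i < j, the coefficient of dx_i ∧ dx_j in alpha ∧ beta is (alpha_i * beta_j - alpha_j * beta_i). Collecting: alpha ∧ beta = (8) dx ∧ dy.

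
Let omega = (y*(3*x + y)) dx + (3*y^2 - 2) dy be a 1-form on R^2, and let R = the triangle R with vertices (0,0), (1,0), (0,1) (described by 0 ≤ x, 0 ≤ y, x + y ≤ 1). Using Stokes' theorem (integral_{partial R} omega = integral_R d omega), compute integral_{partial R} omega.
integral_(partial R) omega = -5/6

Stokes: integral_partial_R omega = integral_R d omega with d omega = (∂Q/∂x - ∂P/∂y) dx ∧ dy.
  ∂Q/∂x = 0
  ∂P/∂y = 3*x + 2*y
  integrand = ∂Q/∂x - ∂P/∂y = -3*x - 2*y.
Integrating over R: integral_0^1 integral_0^{1-x} (-3*x - 2*y) dy dx = -5/6.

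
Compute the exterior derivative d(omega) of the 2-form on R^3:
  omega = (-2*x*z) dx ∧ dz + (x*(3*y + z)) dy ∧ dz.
d(omega) = (3*y + z) dx ∧ dy ∧ dz

For a 2-form omega = sum_{i<j} g_{ij} dx_i ∧ dx_j, the exterior derivative is
  d(omega) = sum_{i<j} d(g_{ij}) ∧ dx_i ∧ dx_j = sum_{i<j, k} (∂g_{ij}/∂x_k) dx_k ∧ dx_i ∧ dx_j.
Expand each term, using dx_k ∧ dx_i ∧ dx_j = sgn(permutation) dx_{(a)} ∧ dx_{(b)} ∧ dx_{(c)} with (a < b < c) sorted:
  d(x*(3*y + z)) includes (∂/∂x)(x*(3*y + z)) dx = (3*y + z) dx, which multiplied by dy ∧ dz gives (3*y + z) dx ∧ dy ∧ dz
Collecting like 3-forms: d(omega) = (3*y + z) dx ∧ dy ∧ dz.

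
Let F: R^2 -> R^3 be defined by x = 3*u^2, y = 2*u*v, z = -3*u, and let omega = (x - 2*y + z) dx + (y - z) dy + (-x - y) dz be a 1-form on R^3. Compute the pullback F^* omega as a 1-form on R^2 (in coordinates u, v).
F^* omega = (u*(18*u^2 - 24*u*v - 9*u + 4*v^2 + 12*v)) du + (u^2*(4*v + 6)) dv

Using F^*(f dg) = (f ∘ F) d(g ∘ F), substitute each coordinate x_i by F_i(u, v) in f_i, and replace dx_i by d F_i = (∂F_i/∂u) du + (∂F_i/∂v) dv.
  For the x component: f_1(F) = u*(3*u - 4*v - 3); d F_1 = (6*u) du + (0) dv
  For the y component: f_2(F) = u*(2*v + 3); d F_2 = (2*v) du + (2*u) dv
  For the z component: f_3(F) = u*(-3*u - 2*v); d F_3 = (-3) du + (0) dv
Combining and collecting du, dv coefficients:
  coeff of du: u*(18*u^2 - 24*u*v - 9*u + 4*v^2 + 12*v)
  coeff of dv: u^2*(4*v + 6)
F^* omega = (u*(18*u^2 - 24*u*v - 9*u + 4*v^2 + 12*v)) du + (u^2*(4*v + 6)) dv.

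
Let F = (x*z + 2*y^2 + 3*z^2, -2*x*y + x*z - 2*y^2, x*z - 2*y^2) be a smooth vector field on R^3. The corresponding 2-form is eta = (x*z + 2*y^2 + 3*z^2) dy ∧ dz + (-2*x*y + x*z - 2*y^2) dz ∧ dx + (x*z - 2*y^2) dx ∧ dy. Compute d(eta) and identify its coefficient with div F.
d(eta) = (-x - 4*y + z) dx ∧ dy ∧ dz; div F = -x - 4*y + z

For a 2-form in R^3 of the form above, applying d gives a 3-form with coefficient ∂P/∂x + ∂Q/∂y + ∂R/∂z:
  ∂P/∂x = z
  ∂Q/∂y = -2*x - 4*y
  ∂R/∂z = x
Sum = -x - 4*y + z, which is exactly div F.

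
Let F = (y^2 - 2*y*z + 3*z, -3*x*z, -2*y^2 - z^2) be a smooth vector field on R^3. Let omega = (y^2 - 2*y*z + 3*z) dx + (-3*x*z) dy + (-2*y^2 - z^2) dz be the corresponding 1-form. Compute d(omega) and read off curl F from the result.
d(omega) = (3*x - 4*y) dy ∧ dz + (3 - 2*y) dz ∧ dx + (-2*y - z) dx ∧ dy; curl F = (3*x - 4*y, 3 - 2*y, -2*y - z)

d omega = sum_{i<j} (∂f_j/∂x_i - ∂f_i/∂x_j) dx_i ∧ dx_j. Under the identification (dy ∧ dz, dz ∧ dx, dx ∧ dy) ↔ (e_x, e_y, e_z), the coefficients are exactly the components of curl F. Compute:
  ∂R/∂y - ∂Q/∂z = (-4*y) - (-3*x) = 3*x - 4*y
  ∂P/∂z - ∂R/∂x = (3 - 2*y) - (0) = 3 - 2*y
  ∂Q/∂x - ∂P/∂y = (-3*z) - (2*y - 2*z) = -2*y - z.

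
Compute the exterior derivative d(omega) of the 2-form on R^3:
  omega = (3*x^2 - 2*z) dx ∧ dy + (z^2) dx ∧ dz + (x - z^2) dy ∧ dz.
d(omega) = (-1) dx ∧ dy ∧ dz

For a 2-form omega = sum_{i<j} g_{ij} dx_i ∧ dx_j, the exterior derivative is
  d(omega) = sum_{i<j} d(g_{ij}) ∧ dx_i ∧ dx_j = sum_{i<j, k} (∂g_{ij}/∂x_k) dx_k ∧ dx_i ∧ dx_j.
Expand each term, using dx_k ∧ dx_i ∧ dx_j = sgn(permutation) dx_{(a)} ∧ dx_{(b)} ∧ dx_{(c)} with (a < b < c) sorted:
  d(3*x^2 - 2*z) includes (∂/∂z)(3*x^2 - 2*z) dz = (-2) dz, which multiplied by dx ∧ dy gives (-2) dx ∧ dy ∧ dz
  d(x - z^2) includes (∂/∂x)(x - z^2) dx = (1) dx, which multiplied by dy ∧ dz gives (1) dx ∧ dy ∧ dz
Collecting like 3-forms: d(omega) = (-1) dx ∧ dy ∧ dz.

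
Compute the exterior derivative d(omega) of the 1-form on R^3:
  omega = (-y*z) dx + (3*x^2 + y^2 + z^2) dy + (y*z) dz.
d(omega) = (6*x + z) dx ∧ dy + (y) dx ∧ dz + (-z) dy ∧ dz

For a 1-form omega = sum_i f_i dx_i, the exterior derivative is
  d(omega) = sum_{i < j} (∂f_j/∂x_i - ∂f_i/∂x_j) dx_i ∧ dx_j.
  coefficient of dx ∧ dy: ∂f_2/∂x - ∂f_1/∂y = ∂(3*x^2 + y^2 + z^2)/∂x - ∂(-y*z)/∂y = 6*x + z
  coefficient of dx ∧ dz: ∂f_3/∂x - ∂f_1/∂z = ∂(y*z)/∂x - ∂(-y*z)/∂z = y
  coefficient of dy ∧ dz: ∂f_3/∂y - ∂f_2/∂z = ∂(y*z)/∂y - ∂(3*x^2 + y^2 + z^2)/∂z = -z
Assembling: d(omega) = (6*x + z) dx ∧ dy + (y) dx ∧ dz + (-z) dy ∧ dz.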